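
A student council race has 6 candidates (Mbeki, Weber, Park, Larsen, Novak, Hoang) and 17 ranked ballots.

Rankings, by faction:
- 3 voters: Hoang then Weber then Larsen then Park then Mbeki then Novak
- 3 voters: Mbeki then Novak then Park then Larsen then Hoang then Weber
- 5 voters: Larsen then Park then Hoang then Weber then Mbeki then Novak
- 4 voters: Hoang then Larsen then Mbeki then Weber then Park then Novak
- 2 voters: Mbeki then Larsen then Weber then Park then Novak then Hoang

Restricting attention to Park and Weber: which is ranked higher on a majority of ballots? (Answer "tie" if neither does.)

Weber

Ballots ranking Park above Weber: 3 + 5 = 8.
Ballots ranking Weber above Park: 17 − 8 = 9.
Weber wins the head-to-head 9–8.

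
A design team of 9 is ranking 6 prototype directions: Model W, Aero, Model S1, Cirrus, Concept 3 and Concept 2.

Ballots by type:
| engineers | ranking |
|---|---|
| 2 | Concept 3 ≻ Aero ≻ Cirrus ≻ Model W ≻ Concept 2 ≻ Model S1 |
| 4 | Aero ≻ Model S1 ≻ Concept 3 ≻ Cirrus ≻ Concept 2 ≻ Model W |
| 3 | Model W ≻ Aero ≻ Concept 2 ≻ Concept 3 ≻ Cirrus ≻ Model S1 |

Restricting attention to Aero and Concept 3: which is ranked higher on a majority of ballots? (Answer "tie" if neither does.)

Ballots ranking Aero above Concept 3: 4 + 3 = 7.
Ballots ranking Concept 3 above Aero: 9 − 7 = 2.
Aero wins the head-to-head 7–2.

Aero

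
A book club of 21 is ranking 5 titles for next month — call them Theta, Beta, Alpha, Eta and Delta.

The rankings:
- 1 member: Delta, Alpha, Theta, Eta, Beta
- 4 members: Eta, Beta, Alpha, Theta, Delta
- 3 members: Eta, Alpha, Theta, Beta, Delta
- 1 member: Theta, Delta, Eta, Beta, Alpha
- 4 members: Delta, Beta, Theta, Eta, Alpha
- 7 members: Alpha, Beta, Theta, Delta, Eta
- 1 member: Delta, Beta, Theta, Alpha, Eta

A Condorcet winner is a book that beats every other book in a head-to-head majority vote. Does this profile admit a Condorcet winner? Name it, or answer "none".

none

Check each pair by majority over 21 ballots:
Theta–Beta: Beta 16–5.
Theta vs Alpha: Alpha wins 15–6.
Theta vs Eta: Theta wins 14–7.
Theta vs Delta: Theta wins 15–6.
Beta vs Alpha: Alpha wins 11–10.
Beta vs Eta: Beta wins 12–9.
Beta vs Delta: Beta wins 14–7.
Alpha vs Eta: Eta, 12–9.
Alpha vs Delta: Alpha wins 14–7.
Eta–Delta: Delta 14–7.
No book is unbeaten: Theta loses to Beta; Beta loses to Alpha; Alpha loses to Eta; Eta loses to Theta; Delta loses to Theta. In particular Theta → Eta → Alpha → Theta is a majority cycle — no Condorcet winner exists.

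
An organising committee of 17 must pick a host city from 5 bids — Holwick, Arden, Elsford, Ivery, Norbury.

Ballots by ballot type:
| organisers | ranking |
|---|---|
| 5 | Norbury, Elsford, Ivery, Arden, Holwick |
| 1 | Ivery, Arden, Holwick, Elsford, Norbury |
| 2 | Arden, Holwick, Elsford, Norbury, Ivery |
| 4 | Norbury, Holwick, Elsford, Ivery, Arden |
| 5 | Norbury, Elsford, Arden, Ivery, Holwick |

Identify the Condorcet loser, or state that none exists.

Holwick

Head-to-head results (17 organisers):
Holwick vs Arden: 4 to 13, Arden.
Holwick vs Elsford: Holwick preferred on 1+2+4 = 7 ballots; Elsford wins 10–7.
Holwick–Ivery: Ivery 11–6.
Holwick vs Norbury: 1+2 = 3 for Holwick, 14 for Norbury — Norbury by 14–3.
Arden vs Elsford: Elsford wins 14–3.
Arden vs Ivery: 2+5 = 7 for Arden, 10 for Ivery — Ivery by 10–7.
Arden vs Norbury: 3 to 14, Norbury.
Elsford vs Ivery: Elsford wins 16–1.
Elsford vs Norbury: Norbury wins 14–3.
Ivery vs Norbury: Norbury, 16–1.
Only Holwick has no wins; Holwick is the Condorcet loser.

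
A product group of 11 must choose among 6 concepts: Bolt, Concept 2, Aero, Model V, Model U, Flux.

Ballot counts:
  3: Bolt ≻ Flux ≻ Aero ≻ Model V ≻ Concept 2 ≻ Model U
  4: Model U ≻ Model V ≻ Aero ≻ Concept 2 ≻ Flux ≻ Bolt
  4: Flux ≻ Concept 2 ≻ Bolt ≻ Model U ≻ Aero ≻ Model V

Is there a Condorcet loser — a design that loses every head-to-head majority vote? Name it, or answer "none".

Pairwise majorities:
Bolt vs Concept 2: 3 to 8, Concept 2.
Bolt vs Aero: Bolt, 7–4.
Bolt–Model V: Bolt 7–4.
Bolt vs Model U: 3+4 = 7 for Bolt, 4 for Model U — Bolt by 7–4.
Bolt vs Flux: Bolt is ranked higher on 3 ballots, Flux on 8. Flux wins 8–3.
Concept 2 vs Aero: Concept 2 is ranked higher on 4 ballots, Aero on 7. Aero wins 7–4.
Concept 2 vs Model V: Model V, 7–4.
Concept 2 vs Model U: Concept 2 wins 7–4.
Concept 2 vs Flux: Concept 2 preferred on 4 ballots; Flux wins 7–4.
Aero vs Model V: Aero, 7–4.
Aero vs Model U: Aero is ranked higher on 3 ballots, Model U on 8. Model U wins 8–3.
Aero vs Flux: 4 for Aero, 7 for Flux — Flux by 7–4.
Model V vs Model U: Model U wins 8–3.
Model V vs Flux: Flux wins 7–4.
Model U vs Flux: Flux, 7–4.
Each design has at least one pairwise win (Bolt beats Aero; Concept 2 beats Bolt; Aero beats Concept 2; Model V beats Concept 2; Model U beats Aero; Flux beats Bolt) — no Condorcet loser.

none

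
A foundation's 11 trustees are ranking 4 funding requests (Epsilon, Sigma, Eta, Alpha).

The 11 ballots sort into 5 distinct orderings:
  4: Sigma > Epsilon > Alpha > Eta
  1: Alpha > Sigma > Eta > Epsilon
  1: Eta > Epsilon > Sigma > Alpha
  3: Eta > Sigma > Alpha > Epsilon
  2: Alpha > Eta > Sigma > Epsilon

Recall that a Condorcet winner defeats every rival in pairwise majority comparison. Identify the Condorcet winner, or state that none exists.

Pairwise majorities:
Epsilon vs Sigma: Sigma, 10–1.
Epsilon–Eta: Eta 7–4.
Epsilon–Alpha: Alpha 6–5.
Sigma–Eta: Eta 6–5.
Sigma vs Alpha: Sigma, 8–3.
Eta–Alpha: Alpha 7–4.
No project is unbeaten: Epsilon loses to Sigma; Sigma loses to Eta; Eta loses to Alpha; Alpha loses to Sigma. In particular Sigma beats Alpha beats Eta beats Sigma is a majority cycle — no Condorcet winner exists.

none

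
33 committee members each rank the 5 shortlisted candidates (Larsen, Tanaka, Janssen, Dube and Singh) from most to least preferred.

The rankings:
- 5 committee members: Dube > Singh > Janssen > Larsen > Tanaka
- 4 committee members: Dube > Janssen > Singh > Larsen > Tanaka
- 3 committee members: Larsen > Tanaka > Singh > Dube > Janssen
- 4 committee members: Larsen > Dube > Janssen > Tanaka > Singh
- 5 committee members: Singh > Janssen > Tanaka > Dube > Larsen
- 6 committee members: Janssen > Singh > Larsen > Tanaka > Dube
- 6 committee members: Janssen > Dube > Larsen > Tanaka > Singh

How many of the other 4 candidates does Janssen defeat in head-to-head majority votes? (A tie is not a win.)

4

Janssen against each rival (33 committee members):
Janssen vs Larsen: Janssen wins 26–7.
Janssen vs Tanaka: Janssen preferred on 5+4+4+5+6+6 = 30 ballots; Janssen wins 30–3.
Janssen vs Dube: 5+6+6 = 17 for Janssen, 16 for Dube — Janssen by 17–16.
Janssen–Singh: Janssen 20–13.
Janssen beats Larsen, Tanaka, Dube, Singh — 4 pairwise wins.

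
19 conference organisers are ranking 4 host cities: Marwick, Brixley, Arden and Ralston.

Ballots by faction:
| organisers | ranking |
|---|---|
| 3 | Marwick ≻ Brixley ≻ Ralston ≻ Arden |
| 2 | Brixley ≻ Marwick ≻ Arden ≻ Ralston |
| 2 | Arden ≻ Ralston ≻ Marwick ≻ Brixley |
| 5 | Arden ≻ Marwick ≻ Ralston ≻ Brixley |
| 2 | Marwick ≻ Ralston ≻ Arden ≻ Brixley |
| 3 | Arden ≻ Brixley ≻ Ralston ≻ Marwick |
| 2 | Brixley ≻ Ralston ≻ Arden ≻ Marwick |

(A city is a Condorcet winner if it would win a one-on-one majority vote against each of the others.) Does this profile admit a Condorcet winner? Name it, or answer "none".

Arden

Head-to-head results (19 organisers):
Marwick vs Brixley: 12 to 7, Marwick.
Marwick vs Arden: Arden, 12–7.
Marwick vs Ralston: Marwick wins 12–7.
Brixley vs Arden: 3+2+2 = 7 for Brixley, 12 for Arden — Arden by 12–7.
Brixley–Ralston: Brixley 10–9.
Arden vs Ralston: 12 to 7, Arden.
Arden wins every pairwise contest, so Arden is the Condorcet winner.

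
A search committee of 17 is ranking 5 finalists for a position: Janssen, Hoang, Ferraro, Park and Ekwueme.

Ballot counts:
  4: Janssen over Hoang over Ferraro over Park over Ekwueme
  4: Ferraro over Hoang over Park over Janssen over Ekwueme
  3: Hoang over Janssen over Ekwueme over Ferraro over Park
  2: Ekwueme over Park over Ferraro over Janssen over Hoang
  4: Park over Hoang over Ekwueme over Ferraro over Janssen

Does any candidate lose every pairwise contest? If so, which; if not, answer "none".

Head-to-head results (17 committee members):
Janssen vs Hoang: Hoang wins 11–6.
Janssen vs Ferraro: 7 to 10, Ferraro.
Janssen vs Park: Park wins 10–7.
Janssen–Ekwueme: Janssen 11–6.
Hoang vs Ferraro: 4+3+4 = 11 for Hoang, 6 for Ferraro — Hoang by 11–6.
Hoang–Park: Hoang 11–6.
Hoang vs Ekwueme: Hoang wins 15–2.
Ferraro vs Park: Ferraro is ranked higher on 4+4+3 = 11 ballots, Park on 6. Ferraro wins 11–6.
Ferraro vs Ekwueme: Ekwueme wins 9–8.
Park vs Ekwueme: Park preferred on 4+4+4 = 12 ballots; Park wins 12–5.
No candidate is winless: Janssen beats Ekwueme; Hoang beats Janssen; Ferraro beats Janssen; Park beats Janssen; Ekwueme beats Ferraro. There is no Condorcet loser.

none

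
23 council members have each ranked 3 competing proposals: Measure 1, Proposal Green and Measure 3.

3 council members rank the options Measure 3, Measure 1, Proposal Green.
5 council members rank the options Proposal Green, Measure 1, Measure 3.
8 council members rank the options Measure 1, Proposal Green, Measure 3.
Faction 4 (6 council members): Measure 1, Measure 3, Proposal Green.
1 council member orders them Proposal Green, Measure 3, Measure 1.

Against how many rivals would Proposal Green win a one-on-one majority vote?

Proposal Green against each rival (23 council members):
Proposal Green vs Measure 1: Measure 1 wins 17–6.
Proposal Green vs Measure 3: Proposal Green, 14–9.
Proposal Green beats Measure 3; loses to Measure 1 — 1 pairwise win.

1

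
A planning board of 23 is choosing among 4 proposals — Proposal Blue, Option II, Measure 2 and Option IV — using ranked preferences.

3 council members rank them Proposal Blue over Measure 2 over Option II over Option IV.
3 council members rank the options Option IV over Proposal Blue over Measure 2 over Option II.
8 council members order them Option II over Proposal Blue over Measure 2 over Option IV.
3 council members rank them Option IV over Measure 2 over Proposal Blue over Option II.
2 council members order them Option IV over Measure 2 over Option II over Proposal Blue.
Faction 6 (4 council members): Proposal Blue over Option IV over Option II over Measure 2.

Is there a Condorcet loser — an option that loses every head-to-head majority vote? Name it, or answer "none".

Pairwise majorities:
Proposal Blue vs Option II: Proposal Blue wins 13–10.
Proposal Blue–Measure 2: Proposal Blue 18–5.
Proposal Blue vs Option IV: Proposal Blue, 15–8.
Option II vs Measure 2: 12 to 11, Option II.
Option II vs Option IV: Option II is ranked higher on 3+8 = 11 ballots, Option IV on 12. Option IV wins 12–11.
Measure 2 vs Option IV: Measure 2 preferred on 3+8 = 11 ballots; Option IV wins 12–11.
Only Measure 2 has no wins; Measure 2 is the Condorcet loser.

Measure 2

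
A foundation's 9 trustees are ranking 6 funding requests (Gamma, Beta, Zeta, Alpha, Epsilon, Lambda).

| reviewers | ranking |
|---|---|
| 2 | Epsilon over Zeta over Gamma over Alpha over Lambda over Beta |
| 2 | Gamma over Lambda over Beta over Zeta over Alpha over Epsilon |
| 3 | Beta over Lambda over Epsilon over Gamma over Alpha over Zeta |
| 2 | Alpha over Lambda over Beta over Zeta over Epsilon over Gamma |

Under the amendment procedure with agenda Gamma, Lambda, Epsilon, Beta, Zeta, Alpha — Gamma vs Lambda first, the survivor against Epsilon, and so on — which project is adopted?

Round 1: Gamma vs Lambda — 4–5, Lambda advances.
Round 2: Lambda vs Epsilon — 7–2, Lambda advances.
Round 3: Lambda vs Beta — 6–3, Lambda advances.
Round 4: Lambda vs Zeta — 7–2, Lambda advances.
Round 5: Lambda vs Alpha — 5–4, Lambda advances.
The agenda winner is Lambda.

Lambda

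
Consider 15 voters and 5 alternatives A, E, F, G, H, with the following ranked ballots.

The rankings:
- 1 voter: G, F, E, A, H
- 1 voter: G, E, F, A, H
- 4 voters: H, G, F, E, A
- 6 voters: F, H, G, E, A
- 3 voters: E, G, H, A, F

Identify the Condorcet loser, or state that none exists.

A

Head-to-head results (15 voters):
A–E: E 15–0.
A–F: F 12–3.
A vs G: G, 15–0.
A vs H: 1+1 = 2 for A, 13 for H — H by 13–2.
E vs F: F, 11–4.
E–G: G 12–3.
E vs H: E is ranked higher on 1+1+3 = 5 ballots, H on 10. H wins 10–5.
F vs G: 6 to 9, G.
F vs H: F is ranked higher on 1+1+6 = 8 ballots, H on 7. F wins 8–7.
G vs H: H wins 10–5.
A is beaten in every head-to-head and is the Condorcet loser.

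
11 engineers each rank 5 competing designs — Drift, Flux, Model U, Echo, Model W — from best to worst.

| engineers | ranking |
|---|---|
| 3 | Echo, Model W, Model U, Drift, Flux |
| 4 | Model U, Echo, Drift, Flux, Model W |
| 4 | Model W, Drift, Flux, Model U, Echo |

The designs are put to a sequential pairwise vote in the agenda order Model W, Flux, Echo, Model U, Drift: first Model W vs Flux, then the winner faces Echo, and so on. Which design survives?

Round 1: Model W vs Flux — 7–4, Model W advances.
Round 2: Model W vs Echo — 4–7, Echo advances.
Round 3: Echo vs Model U — 3–8, Model U advances.
Round 4: Model U vs Drift — 7–4, Model U advances.
Model U survives the agenda.

Model U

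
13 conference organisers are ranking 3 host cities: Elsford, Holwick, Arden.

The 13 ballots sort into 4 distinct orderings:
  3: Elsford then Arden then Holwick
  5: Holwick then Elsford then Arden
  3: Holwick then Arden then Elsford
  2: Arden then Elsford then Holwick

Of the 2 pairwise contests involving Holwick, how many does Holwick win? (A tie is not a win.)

Holwick against each rival (13 organisers):
Holwick vs Elsford: Holwick preferred on 5+3 = 8 ballots; Holwick wins 8–5.
Holwick vs Arden: 5+3 = 8 for Holwick, 5 for Arden — Holwick by 8–5.
Holwick beats Elsford, Arden — 2 pairwise wins.

2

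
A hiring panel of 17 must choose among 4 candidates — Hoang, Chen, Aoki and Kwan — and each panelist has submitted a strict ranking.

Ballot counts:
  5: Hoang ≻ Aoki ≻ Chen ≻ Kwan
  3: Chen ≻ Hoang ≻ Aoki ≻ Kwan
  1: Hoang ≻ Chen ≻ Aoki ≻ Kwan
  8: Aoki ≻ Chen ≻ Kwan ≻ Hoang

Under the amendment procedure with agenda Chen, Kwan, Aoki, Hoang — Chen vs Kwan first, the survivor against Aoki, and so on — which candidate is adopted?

Hoang

Round 1: Chen vs Kwan — 17–0, Chen advances.
Round 2: Chen vs Aoki — 4–13, Aoki advances.
Round 3: Aoki vs Hoang — 8–9, Hoang advances.
The agenda winner is Hoang.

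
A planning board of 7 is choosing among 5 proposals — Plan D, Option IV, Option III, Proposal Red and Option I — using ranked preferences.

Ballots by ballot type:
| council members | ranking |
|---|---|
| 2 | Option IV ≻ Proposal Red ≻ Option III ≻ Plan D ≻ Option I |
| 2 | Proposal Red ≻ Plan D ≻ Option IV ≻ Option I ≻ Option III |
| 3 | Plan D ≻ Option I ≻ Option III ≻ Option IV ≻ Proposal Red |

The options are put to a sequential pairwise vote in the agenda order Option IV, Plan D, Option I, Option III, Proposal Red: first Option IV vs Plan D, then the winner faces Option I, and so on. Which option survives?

Round 1: Option IV vs Plan D — 2–5, Plan D advances.
Round 2: Plan D vs Option I — 7–0, Plan D advances.
Round 3: Plan D vs Option III — 5–2, Plan D advances.
Round 4: Plan D vs Proposal Red — 3–4, Proposal Red advances.
Proposal Red survives the agenda.

Proposal Red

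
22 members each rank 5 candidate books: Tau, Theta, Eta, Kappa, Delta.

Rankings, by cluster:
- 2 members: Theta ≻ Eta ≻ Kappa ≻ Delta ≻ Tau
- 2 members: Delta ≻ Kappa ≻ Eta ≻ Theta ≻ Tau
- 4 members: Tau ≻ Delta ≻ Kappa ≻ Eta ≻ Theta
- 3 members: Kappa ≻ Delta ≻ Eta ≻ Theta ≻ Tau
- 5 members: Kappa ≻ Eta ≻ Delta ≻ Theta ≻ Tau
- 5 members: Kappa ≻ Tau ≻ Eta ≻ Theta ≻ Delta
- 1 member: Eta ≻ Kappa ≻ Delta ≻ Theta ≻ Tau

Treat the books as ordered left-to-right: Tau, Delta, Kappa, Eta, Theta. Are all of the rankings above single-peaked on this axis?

no

Axis positions: Tau=1, Delta=2, Kappa=3, Eta=4, Theta=5.
Cluster 1 (peak Theta at position 5): ranking walks positions 5-4-3-2-1, expanding outward from the peak — single-peaked.
Cluster 2 (peak Delta at position 2): ranking walks positions 2-3-4-5-1, expanding outward from the peak — single-peaked.
Cluster 3 (peak Tau at position 1): ranking walks positions 1-2-3-4-5, expanding outward from the peak — single-peaked.
Cluster 4 (peak Kappa at position 3): ranking walks positions 3-2-4-5-1, expanding outward from the peak — single-peaked.
Cluster 5 (peak Kappa at position 3): ranking walks positions 3-4-2-5-1, expanding outward from the peak — single-peaked.
Cluster 6: ranking walks positions 3-1-4-5-2; Tau is ranked above Delta even though Delta lies between Tau and the peak Kappa on the axis — preferences dip and rise again. Not single-peaked.
Cluster 7 (peak Eta at position 4): ranking walks positions 4-3-2-5-1, expanding outward from the peak — single-peaked.
Cluster 6 violates single-peakedness, so the profile is not single-peaked on this axis.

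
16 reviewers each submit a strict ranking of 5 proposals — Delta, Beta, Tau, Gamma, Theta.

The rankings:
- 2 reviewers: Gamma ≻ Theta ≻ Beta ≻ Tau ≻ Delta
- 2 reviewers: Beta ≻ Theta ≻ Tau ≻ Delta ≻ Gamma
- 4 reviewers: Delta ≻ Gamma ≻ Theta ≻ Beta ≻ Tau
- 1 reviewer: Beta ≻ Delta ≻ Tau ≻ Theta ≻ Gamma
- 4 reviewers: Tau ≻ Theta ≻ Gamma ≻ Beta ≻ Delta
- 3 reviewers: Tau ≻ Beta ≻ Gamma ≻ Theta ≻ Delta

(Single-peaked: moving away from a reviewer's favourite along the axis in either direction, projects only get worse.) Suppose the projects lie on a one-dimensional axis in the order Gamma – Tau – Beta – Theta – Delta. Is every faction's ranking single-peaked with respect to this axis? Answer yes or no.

Axis positions: Gamma=1, Tau=2, Beta=3, Theta=4, Delta=5.
Faction 1: ranking walks positions 1-4-3-2-5; Theta is ranked above Tau even though Tau lies between Theta and the peak Gamma on the axis — preferences dip and rise again. Not single-peaked.
Faction 2 (peak Beta at position 3): ranking walks positions 3-4-2-5-1, expanding outward from the peak — single-peaked.
Faction 3: ranking walks positions 5-1-4-3-2; Gamma is ranked above Theta even though Theta lies between Gamma and the peak Delta on the axis — preferences dip and rise again. Not single-peaked.
Faction 4: ranking walks positions 3-5-2-4-1; Delta is ranked above Theta even though Theta lies between Delta and the peak Beta on the axis — preferences dip and rise again. Not single-peaked.
Faction 5: ranking walks positions 2-4-1-3-5; Theta is ranked above Beta even though Beta lies between Theta and the peak Tau on the axis — preferences dip and rise again. Not single-peaked.
Faction 6 (peak Tau at position 2): ranking walks positions 2-3-1-4-5, expanding outward from the peak — single-peaked.
Faction 1 violates single-peakedness, so the profile is not single-peaked on this axis.

no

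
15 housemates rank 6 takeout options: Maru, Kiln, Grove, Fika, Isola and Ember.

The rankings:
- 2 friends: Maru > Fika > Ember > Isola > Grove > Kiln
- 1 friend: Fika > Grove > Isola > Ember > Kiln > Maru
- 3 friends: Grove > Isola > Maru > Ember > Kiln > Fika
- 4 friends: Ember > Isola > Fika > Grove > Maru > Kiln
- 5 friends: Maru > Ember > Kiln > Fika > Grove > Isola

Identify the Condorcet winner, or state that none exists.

none

Check each pair by majority over 15 ballots:
Maru vs Kiln: Maru preferred on 2+3+4+5 = 14 ballots; Maru wins 14–1.
Maru vs Grove: 7 to 8, Grove.
Maru vs Fika: 2+3+5 = 10 for Maru, 5 for Fika — Maru by 10–5.
Maru vs Isola: 7 to 8, Isola.
Maru vs Ember: Maru is ranked higher on 2+3+5 = 10 ballots, Ember on 5. Maru wins 10–5.
Kiln–Grove: Grove 10–5.
Kiln vs Fika: Kiln is ranked higher on 3+5 = 8 ballots, Fika on 7. Kiln wins 8–7.
Kiln vs Isola: Kiln preferred on 5 ballots; Isola wins 10–5.
Kiln vs Ember: Kiln is ranked higher on 0 ballots, Ember on 15. Ember wins 15–0.
Grove vs Fika: Fika wins 12–3.
Grove vs Isola: Grove, 9–6.
Grove vs Ember: 1+3 = 4 for Grove, 11 for Ember — Ember by 11–4.
Fika–Isola: Fika 8–7.
Fika vs Ember: Fika preferred on 2+1 = 3 ballots; Ember wins 12–3.
Isola vs Ember: 4 to 11, Ember.
Each restaurant drops at least one matchup (Maru loses to Grove; Kiln loses to Maru; Grove loses to Fika; Fika loses to Maru; Isola loses to Grove; Ember loses to Maru); the cycle Maru beats Fika beats Grove beats Maru rules out a Condorcet winner.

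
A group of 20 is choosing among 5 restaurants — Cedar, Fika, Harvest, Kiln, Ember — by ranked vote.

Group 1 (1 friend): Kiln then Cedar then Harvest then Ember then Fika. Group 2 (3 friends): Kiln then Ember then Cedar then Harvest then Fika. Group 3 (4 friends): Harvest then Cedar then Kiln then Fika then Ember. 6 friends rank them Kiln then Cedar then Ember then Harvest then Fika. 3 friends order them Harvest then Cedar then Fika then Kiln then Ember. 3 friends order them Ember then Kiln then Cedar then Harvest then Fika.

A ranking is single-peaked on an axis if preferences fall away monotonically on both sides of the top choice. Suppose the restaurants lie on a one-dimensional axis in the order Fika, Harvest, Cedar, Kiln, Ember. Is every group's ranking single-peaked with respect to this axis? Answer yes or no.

yes

Axis positions: Fika=1, Harvest=2, Cedar=3, Kiln=4, Ember=5.
Group 1 (peak Kiln at position 4): ranking walks positions 4-3-2-5-1, expanding outward from the peak — single-peaked.
Group 2 (peak Kiln at position 4): ranking walks positions 4-5-3-2-1, expanding outward from the peak — single-peaked.
Group 3 (peak Harvest at position 2): ranking walks positions 2-3-4-1-5, expanding outward from the peak — single-peaked.
Group 4 (peak Kiln at position 4): ranking walks positions 4-3-5-2-1, expanding outward from the peak — single-peaked.
Group 5 (peak Harvest at position 2): ranking walks positions 2-3-1-4-5, expanding outward from the peak — single-peaked.
Group 6 (peak Ember at position 5): ranking walks positions 5-4-3-2-1, expanding outward from the peak — single-peaked.
Every ranking is single-peaked on this axis.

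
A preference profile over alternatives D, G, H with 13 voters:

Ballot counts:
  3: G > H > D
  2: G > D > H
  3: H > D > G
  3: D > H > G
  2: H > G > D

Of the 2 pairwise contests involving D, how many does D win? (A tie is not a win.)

D against each rival (13 voters):
D vs G: G, 7–6.
D vs H: D is ranked higher on 2+3 = 5 ballots, H on 8. H wins 8–5.
D beats no one; loses to G, H — 0 pairwise wins.

0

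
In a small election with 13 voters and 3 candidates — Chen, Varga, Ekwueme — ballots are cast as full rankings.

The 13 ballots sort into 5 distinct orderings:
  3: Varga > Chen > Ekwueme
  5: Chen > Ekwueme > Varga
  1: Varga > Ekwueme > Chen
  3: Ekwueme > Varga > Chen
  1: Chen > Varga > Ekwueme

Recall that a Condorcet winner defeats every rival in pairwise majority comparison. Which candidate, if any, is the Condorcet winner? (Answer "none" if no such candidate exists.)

Pairwise majorities:
Chen–Varga: Varga 7–6.
Chen vs Ekwueme: Chen, 9–4.
Varga vs Ekwueme: Ekwueme, 8–5.
No candidate is unbeaten: Chen loses to Varga; Varga loses to Ekwueme; Ekwueme loses to Chen. In particular Chen → Ekwueme → Varga → Chen is a majority cycle — no Condorcet winner exists.

none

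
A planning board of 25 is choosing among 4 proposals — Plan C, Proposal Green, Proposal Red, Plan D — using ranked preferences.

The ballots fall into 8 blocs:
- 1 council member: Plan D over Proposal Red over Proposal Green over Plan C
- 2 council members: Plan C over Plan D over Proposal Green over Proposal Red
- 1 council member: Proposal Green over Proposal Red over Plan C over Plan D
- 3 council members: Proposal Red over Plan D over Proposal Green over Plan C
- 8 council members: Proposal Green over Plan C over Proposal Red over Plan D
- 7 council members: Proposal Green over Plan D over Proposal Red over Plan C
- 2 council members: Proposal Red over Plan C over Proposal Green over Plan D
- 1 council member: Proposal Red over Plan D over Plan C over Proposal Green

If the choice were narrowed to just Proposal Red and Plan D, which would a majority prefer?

Ballots ranking Proposal Red above Plan D: 1 + 3 + 8 + 2 + 1 = 15.
Ballots ranking Plan D above Proposal Red: 25 − 15 = 10.
Proposal Red wins the head-to-head 15–10.

Proposal Red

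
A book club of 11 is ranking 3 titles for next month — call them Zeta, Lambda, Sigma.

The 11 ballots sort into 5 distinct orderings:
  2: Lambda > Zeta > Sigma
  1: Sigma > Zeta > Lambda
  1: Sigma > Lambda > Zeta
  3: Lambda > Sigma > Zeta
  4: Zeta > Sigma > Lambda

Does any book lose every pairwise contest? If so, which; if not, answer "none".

none

Pairwise majorities:
Zeta vs Lambda: Zeta preferred on 1+4 = 5 ballots; Lambda wins 6–5.
Zeta vs Sigma: Zeta preferred on 2+4 = 6 ballots; Zeta wins 6–5.
Lambda vs Sigma: Sigma, 6–5.
No book is winless: Zeta beats Sigma; Lambda beats Zeta; Sigma beats Lambda. There is no Condorcet loser.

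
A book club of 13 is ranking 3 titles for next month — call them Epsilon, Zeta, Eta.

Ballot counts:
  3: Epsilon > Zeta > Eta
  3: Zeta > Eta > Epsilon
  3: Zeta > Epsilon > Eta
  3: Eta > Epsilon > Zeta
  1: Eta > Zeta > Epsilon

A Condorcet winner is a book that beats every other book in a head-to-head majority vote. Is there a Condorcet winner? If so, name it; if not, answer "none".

Head-to-head results (13 members):
Epsilon vs Zeta: Zeta, 7–6.
Epsilon vs Eta: Eta, 7–6.
Zeta–Eta: Zeta 9–4.
Only Zeta has no losses; Zeta is the Condorcet winner.

Zeta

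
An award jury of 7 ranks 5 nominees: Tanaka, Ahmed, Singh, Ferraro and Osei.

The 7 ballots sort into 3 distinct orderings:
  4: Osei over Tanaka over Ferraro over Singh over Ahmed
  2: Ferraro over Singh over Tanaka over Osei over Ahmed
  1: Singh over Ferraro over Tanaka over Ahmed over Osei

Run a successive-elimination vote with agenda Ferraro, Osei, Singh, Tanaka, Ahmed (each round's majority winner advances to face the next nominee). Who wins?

Round 1: Ferraro vs Osei — 3–4, Osei advances.
Round 2: Osei vs Singh — 4–3, Osei advances.
Round 3: Osei vs Tanaka — 4–3, Osei advances.
Round 4: Osei vs Ahmed — 6–1, Osei advances.
Osei survives the agenda.

Osei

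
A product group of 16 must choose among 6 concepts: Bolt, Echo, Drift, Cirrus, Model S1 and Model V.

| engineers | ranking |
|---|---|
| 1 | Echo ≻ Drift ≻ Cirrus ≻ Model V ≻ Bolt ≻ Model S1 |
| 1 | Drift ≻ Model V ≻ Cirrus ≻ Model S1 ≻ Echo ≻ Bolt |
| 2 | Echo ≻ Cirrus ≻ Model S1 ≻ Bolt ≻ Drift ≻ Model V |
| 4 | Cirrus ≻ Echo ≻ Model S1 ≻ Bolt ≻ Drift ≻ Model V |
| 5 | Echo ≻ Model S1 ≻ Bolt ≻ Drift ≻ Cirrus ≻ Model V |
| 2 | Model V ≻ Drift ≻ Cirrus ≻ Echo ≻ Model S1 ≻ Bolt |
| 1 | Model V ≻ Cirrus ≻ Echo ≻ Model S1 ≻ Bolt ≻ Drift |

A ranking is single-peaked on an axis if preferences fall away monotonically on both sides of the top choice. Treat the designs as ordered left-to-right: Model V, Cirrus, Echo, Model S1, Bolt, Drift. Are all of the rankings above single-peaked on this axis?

no

Axis positions: Model V=1, Cirrus=2, Echo=3, Model S1=4, Bolt=5, Drift=6.
Faction 1: ranking walks positions 3-6-2-1-5-4; Drift is ranked above Model S1 even though Model S1 lies between Drift and the peak Echo on the axis — preferences dip and rise again. Not single-peaked.
Faction 2: ranking walks positions 6-1-2-4-3-5; Model V is ranked above Bolt even though Bolt lies between Model V and the peak Drift on the axis — preferences dip and rise again. Not single-peaked.
Faction 3 (peak Echo at position 3): ranking walks positions 3-2-4-5-6-1, expanding outward from the peak — single-peaked.
Faction 4 (peak Cirrus at position 2): ranking walks positions 2-3-4-5-6-1, expanding outward from the peak — single-peaked.
Faction 5 (peak Echo at position 3): ranking walks positions 3-4-5-6-2-1, expanding outward from the peak — single-peaked.
Faction 6: ranking walks positions 1-6-2-3-4-5; Drift is ranked above Cirrus even though Cirrus lies between Drift and the peak Model V on the axis — preferences dip and rise again. Not single-peaked.
Faction 7 (peak Model V at position 1): ranking walks positions 1-2-3-4-5-6, expanding outward from the peak — single-peaked.
Faction 1 violates single-peakedness, so the profile is not single-peaked on this axis.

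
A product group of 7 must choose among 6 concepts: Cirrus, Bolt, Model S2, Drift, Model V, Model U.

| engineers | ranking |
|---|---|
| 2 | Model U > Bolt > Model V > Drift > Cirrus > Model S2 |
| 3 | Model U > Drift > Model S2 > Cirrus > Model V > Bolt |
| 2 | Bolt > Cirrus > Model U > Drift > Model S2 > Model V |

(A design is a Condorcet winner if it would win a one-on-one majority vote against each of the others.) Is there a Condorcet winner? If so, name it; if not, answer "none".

Model U

Head-to-head results (7 engineers):
Cirrus vs Bolt: Bolt, 4–3.
Cirrus vs Model S2: Cirrus, 4–3.
Cirrus–Drift: Drift 5–2.
Cirrus vs Model V: Cirrus wins 5–2.
Cirrus vs Model U: Model U, 5–2.
Bolt–Model S2: Bolt 4–3.
Bolt–Drift: Bolt 4–3.
Bolt vs Model V: Bolt, 4–3.
Bolt–Model U: Model U 5–2.
Model S2 vs Drift: Drift wins 7–0.
Model S2 vs Model V: Model S2 wins 5–2.
Model S2–Model U: Model U 7–0.
Drift vs Model V: Drift, 5–2.
Drift vs Model U: Model U wins 7–0.
Model V–Model U: Model U 7–0.
Model U wins every pairwise contest, so Model U is the Condorcet winner.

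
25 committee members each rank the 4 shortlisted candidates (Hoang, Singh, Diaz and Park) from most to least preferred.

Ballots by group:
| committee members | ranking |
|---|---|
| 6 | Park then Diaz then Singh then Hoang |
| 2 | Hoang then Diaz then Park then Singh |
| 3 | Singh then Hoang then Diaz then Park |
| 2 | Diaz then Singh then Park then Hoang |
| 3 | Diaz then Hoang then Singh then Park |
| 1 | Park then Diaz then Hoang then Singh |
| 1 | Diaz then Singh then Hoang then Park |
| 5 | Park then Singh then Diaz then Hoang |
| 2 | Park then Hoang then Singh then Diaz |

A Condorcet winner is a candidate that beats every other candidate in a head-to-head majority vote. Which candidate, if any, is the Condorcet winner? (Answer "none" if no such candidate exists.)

Park

Head-to-head results (25 committee members):
Hoang vs Singh: Singh, 17–8.
Hoang vs Diaz: Diaz, 18–7.
Hoang vs Park: Park, 16–9.
Singh–Diaz: Diaz 15–10.
Singh vs Park: Park wins 16–9.
Diaz vs Park: Park wins 14–11.
Park defeats every rival head-to-head and is the Condorcet winner.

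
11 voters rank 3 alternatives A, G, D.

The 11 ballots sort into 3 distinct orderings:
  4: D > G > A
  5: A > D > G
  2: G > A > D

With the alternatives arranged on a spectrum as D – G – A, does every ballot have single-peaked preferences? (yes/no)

no

Axis positions: D=1, G=2, A=3.
Cluster 1 (peak D at position 1): ranking walks positions 1-2-3, expanding outward from the peak — single-peaked.
Cluster 2: ranking walks positions 3-1-2; D is ranked above G even though G lies between D and the peak A on the axis — preferences dip and rise again. Not single-peaked.
Cluster 3 (peak G at position 2): ranking walks positions 2-3-1, expanding outward from the peak — single-peaked.
Cluster 2 violates single-peakedness, so the profile is not single-peaked on this axis.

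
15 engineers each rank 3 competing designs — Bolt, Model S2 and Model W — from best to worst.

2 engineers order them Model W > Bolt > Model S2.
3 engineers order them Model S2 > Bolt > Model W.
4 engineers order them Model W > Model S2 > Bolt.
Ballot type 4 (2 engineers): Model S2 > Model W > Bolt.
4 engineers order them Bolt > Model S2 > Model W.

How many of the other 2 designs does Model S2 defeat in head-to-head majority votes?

Model S2 against each rival (15 engineers):
Model S2–Bolt: Model S2 9–6.
Model S2 vs Model W: Model S2 preferred on 3+2+4 = 9 ballots; Model S2 wins 9–6.
Model S2 beats Bolt, Model W — 2 pairwise wins.

2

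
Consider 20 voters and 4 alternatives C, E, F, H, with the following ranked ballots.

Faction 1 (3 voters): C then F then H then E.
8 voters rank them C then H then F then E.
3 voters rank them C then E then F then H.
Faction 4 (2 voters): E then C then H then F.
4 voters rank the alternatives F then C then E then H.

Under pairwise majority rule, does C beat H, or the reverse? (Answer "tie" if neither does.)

Ballots ranking C above H: 3 + 8 + 3 + 2 + 4 = 20.
Ballots ranking H above C: 20 − 20 = 0.
C wins the head-to-head 20–0.

C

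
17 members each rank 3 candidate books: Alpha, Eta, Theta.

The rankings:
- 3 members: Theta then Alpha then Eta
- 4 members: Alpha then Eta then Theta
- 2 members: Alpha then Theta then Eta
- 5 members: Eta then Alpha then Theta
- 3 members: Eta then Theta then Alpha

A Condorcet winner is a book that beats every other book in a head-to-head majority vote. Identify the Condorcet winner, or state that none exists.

Alpha

Pairwise majorities:
Alpha–Eta: Alpha 9–8.
Alpha vs Theta: Alpha, 11–6.
Eta–Theta: Eta 12–5.
Only Alpha has no losses; Alpha is the Condorcet winner.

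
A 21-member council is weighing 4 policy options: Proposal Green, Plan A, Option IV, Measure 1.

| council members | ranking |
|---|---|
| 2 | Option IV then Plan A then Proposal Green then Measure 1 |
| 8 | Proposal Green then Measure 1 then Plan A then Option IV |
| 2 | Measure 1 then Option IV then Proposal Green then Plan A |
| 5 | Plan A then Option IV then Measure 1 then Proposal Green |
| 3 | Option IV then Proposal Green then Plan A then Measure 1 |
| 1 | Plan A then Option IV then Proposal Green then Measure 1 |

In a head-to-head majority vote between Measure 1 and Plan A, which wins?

Plan A

Ballots ranking Measure 1 above Plan A: 8 + 2 = 10.
Ballots ranking Plan A above Measure 1: 21 − 10 = 11.
Plan A wins the head-to-head 11–10.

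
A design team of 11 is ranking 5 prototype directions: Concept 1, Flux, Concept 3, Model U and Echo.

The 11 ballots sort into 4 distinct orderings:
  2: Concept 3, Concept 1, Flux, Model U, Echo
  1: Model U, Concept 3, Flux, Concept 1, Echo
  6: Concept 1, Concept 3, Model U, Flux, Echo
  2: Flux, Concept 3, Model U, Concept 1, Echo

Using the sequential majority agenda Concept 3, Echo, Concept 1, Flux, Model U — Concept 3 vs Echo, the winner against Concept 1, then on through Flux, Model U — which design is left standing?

Round 1: Concept 3 vs Echo — 11–0, Concept 3 advances.
Round 2: Concept 3 vs Concept 1 — 5–6, Concept 1 advances.
Round 3: Concept 1 vs Flux — 8–3, Concept 1 advances.
Round 4: Concept 1 vs Model U — 8–3, Concept 1 advances.
Concept 1 survives the agenda.

Concept 1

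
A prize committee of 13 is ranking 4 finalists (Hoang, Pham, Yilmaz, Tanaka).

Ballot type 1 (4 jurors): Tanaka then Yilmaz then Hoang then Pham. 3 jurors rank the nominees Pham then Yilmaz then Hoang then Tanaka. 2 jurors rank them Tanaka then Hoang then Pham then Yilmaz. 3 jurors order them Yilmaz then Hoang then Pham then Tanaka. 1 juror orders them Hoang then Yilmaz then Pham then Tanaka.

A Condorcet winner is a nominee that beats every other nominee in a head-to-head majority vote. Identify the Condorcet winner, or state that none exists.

Head-to-head results (13 jurors):
Hoang vs Pham: 4+2+3+1 = 10 for Hoang, 3 for Pham — Hoang by 10–3.
Hoang vs Yilmaz: Hoang is ranked higher on 2+1 = 3 ballots, Yilmaz on 10. Yilmaz wins 10–3.
Hoang vs Tanaka: Hoang is ranked higher on 3+3+1 = 7 ballots, Tanaka on 6. Hoang wins 7–6.
Pham vs Yilmaz: 5 to 8, Yilmaz.
Pham vs Tanaka: Pham preferred on 3+3+1 = 7 ballots; Pham wins 7–6.
Yilmaz vs Tanaka: 7 to 6, Yilmaz.
Yilmaz defeats every rival head-to-head and is the Condorcet winner.

Yilmaz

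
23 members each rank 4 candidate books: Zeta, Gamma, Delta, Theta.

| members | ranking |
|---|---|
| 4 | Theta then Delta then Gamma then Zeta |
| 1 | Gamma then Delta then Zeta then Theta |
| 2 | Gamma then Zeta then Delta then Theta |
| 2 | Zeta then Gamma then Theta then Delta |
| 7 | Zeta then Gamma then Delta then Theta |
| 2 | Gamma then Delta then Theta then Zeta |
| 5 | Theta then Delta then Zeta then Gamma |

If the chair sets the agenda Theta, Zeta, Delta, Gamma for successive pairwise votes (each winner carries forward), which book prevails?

Round 1: Theta vs Zeta — 11–12, Zeta advances.
Round 2: Zeta vs Delta — 11–12, Delta advances.
Round 3: Delta vs Gamma — 9–14, Gamma advances.
Gamma survives the agenda.

Gamma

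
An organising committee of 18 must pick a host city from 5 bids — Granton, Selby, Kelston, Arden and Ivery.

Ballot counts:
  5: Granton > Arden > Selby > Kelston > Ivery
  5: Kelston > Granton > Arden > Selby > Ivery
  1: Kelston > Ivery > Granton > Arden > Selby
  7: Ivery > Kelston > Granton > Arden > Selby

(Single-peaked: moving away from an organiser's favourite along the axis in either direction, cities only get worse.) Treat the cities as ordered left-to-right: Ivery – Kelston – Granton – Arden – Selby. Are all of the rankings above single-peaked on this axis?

yes

Axis positions: Ivery=1, Kelston=2, Granton=3, Arden=4, Selby=5.
Faction 1 (peak Granton at position 3): ranking walks positions 3-4-5-2-1, expanding outward from the peak — single-peaked.
Faction 2 (peak Kelston at position 2): ranking walks positions 2-3-4-5-1, expanding outward from the peak — single-peaked.
Faction 3 (peak Kelston at position 2): ranking walks positions 2-1-3-4-5, expanding outward from the peak — single-peaked.
Faction 4 (peak Ivery at position 1): ranking walks positions 1-2-3-4-5, expanding outward from the peak — single-peaked.
Every ranking is single-peaked on this axis.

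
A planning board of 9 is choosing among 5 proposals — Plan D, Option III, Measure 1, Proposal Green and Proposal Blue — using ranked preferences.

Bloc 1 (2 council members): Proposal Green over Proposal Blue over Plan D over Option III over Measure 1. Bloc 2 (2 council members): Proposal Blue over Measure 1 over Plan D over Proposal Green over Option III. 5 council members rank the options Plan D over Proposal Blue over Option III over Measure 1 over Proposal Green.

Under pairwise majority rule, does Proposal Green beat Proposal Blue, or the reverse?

Ballots ranking Proposal Green above Proposal Blue: 2.
Ballots ranking Proposal Blue above Proposal Green: 9 − 2 = 7.
Proposal Blue wins the head-to-head 7–2.

Proposal Blue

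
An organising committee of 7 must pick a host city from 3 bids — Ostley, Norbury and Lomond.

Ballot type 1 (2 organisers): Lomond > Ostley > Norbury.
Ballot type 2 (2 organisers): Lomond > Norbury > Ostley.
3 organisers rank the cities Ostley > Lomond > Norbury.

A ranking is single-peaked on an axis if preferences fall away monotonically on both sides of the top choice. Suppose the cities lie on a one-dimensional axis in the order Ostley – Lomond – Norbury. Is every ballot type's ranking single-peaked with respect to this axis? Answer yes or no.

yes

Axis positions: Ostley=1, Lomond=2, Norbury=3.
Ballot type 1 (peak Lomond at position 2): ranking walks positions 2-1-3, expanding outward from the peak — single-peaked.
Ballot type 2 (peak Lomond at position 2): ranking walks positions 2-3-1, expanding outward from the peak — single-peaked.
Ballot type 3 (peak Ostley at position 1): ranking walks positions 1-2-3, expanding outward from the peak — single-peaked.
Every ranking is single-peaked on this axis.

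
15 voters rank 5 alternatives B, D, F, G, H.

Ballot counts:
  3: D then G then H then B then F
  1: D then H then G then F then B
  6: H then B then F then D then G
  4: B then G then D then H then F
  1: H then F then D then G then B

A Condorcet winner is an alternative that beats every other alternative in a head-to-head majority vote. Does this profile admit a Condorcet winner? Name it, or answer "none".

Head-to-head results (15 voters):
B vs D: B wins 10–5.
B vs F: B, 13–2.
B vs G: B, 10–5.
B vs H: H, 11–4.
D vs F: D wins 8–7.
D vs G: D wins 11–4.
D vs H: D wins 8–7.
F vs G: G, 8–7.
F vs H: H wins 15–0.
G vs H: H, 8–7.
No alternative is unbeaten: B loses to H; D loses to B; F loses to B; G loses to B; H loses to D. In particular B beats D beats H beats B is a majority cycle — no Condorcet winner exists.

none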